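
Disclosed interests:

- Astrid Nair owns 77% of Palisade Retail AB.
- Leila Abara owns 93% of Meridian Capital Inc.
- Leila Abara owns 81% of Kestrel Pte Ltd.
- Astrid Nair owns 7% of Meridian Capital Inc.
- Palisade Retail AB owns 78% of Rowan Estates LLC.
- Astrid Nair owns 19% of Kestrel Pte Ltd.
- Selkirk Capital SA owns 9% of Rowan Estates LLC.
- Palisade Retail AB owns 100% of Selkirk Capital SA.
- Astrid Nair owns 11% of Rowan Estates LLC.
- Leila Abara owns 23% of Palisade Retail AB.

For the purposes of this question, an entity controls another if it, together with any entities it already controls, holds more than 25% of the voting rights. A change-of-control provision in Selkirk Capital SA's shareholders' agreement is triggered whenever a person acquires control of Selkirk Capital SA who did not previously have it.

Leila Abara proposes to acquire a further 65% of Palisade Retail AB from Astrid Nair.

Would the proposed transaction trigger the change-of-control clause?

Yes

The purchase adds only to Leila's holdings (Astrid's stake shrinks), so Leila is the only person who could newly come to control Selkirk.
Leila holds 81% of Kestrel, so Leila controls Kestrel.
Leila holds 93% of Meridian, so Leila controls Meridian.
Neither Leila nor any entity Leila controls holds any voting interest in Selkirk.
So before the transaction, Leila does not control Selkirk.
After the purchase, Leila's direct stake in Palisade rises to 23% + 65% = 88%, and Astrid's stake falls to 12%.
Leila holds 88% of Palisade, so Leila controls Palisade.
Palisade holds 100% of Selkirk, so Leila controls Selkirk.
Leila did not control Selkirk before and does after, so the clause is triggered.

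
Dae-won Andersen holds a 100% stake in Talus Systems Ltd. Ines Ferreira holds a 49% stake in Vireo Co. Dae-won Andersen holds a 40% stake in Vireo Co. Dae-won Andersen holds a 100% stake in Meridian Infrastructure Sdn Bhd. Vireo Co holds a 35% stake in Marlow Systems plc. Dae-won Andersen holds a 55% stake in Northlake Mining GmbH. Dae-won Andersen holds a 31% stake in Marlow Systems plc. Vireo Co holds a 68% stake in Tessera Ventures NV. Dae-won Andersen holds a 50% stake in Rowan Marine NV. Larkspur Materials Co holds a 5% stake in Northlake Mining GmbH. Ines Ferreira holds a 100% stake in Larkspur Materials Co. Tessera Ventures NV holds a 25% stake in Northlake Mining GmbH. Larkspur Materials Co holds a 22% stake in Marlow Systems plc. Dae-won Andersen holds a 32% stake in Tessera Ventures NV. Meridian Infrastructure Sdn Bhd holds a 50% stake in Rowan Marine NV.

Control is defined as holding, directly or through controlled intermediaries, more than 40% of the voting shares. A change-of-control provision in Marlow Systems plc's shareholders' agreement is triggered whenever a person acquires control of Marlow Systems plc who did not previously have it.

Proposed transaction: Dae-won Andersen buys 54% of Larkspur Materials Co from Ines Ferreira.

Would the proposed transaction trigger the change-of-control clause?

The purchase adds only to Dae-won's holdings (Ines's stake shrinks), so Dae-won is the only person who could newly come to control Marlow.
Dae-won holds 100% of Meridian, so Dae-won controls Meridian.
Dae-won holds 100% of Talus, so Dae-won controls Talus.
Dae-won holds 55% of Northlake, so Dae-won controls Northlake.
Dae-won and Meridian together hold 50% + 50% = 100% of Rowan, so Dae-won controls Rowan.
In Marlow, Dae-won's side holds only 31%, not > 40%.
So before the transaction, Dae-won does not control Marlow.
After the purchase, Dae-won holds 54% of Larkspur directly, and Ines's stake falls to 46%.
Dae-won holds 54% of Larkspur, so Dae-won controls Larkspur.
Larkspur and Dae-won together hold 22% + 31% = 53% of Marlow, so Dae-won controls Marlow.
Dae-won did not control Marlow before and does after, so the clause is triggered.

Yes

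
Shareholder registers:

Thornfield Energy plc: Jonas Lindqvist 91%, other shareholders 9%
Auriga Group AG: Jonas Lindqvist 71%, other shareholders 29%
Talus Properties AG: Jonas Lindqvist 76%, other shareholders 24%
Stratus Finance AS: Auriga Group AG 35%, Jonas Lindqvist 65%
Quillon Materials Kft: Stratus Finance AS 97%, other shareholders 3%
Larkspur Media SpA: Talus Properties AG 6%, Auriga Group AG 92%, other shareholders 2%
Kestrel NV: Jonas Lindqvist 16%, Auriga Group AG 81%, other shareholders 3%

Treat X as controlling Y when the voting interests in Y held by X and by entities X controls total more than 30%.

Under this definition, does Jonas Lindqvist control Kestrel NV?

Jonas holds 71% of Auriga, so Jonas controls Auriga.
Jonas and Auriga together hold 16% + 81% = 97% of Kestrel, so Jonas controls Kestrel.

Yes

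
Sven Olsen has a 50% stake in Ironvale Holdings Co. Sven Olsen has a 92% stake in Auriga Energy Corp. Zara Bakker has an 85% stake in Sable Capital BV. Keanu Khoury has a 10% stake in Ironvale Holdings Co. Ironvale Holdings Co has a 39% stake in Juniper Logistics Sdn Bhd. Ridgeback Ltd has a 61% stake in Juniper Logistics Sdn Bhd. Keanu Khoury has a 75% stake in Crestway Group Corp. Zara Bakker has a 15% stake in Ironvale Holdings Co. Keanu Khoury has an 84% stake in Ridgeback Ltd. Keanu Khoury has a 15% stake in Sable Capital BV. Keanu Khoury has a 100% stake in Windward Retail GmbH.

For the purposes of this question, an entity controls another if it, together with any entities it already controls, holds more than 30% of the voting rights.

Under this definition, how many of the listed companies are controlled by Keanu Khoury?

4

Keanu holds 84% of Ridgeback, so Keanu controls Ridgeback.
Keanu holds 75% of Crestway, so Keanu controls Crestway.
Ridgeback holds 61% of Juniper, so Keanu controls Juniper.
Keanu holds 100% of Windward, so Keanu controls Windward.
No other company's threshold is met.
Keanu controls 4 companies.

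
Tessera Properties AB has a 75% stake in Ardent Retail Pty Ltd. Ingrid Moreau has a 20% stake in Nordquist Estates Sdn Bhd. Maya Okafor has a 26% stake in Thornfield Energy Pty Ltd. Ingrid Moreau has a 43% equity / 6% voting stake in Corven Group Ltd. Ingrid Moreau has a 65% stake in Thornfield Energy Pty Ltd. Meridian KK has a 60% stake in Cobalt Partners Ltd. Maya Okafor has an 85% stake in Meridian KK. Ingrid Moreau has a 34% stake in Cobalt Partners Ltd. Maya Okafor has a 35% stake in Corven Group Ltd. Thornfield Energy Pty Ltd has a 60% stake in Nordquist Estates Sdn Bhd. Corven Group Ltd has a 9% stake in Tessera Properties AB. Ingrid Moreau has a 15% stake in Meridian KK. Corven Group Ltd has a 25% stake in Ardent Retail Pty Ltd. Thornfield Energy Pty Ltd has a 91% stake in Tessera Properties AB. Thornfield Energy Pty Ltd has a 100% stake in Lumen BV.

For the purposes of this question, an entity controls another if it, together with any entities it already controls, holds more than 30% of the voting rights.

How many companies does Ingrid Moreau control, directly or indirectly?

6

Ingrid holds 65% of Thornfield, so Ingrid controls Thornfield.
Thornfield holds 91% of Tessera, so Ingrid controls Tessera.
Ingrid holds 34% of Cobalt, so Ingrid controls Cobalt.
Thornfield holds 100% of Lumen, so Ingrid controls Lumen.
Tessera holds 75% of Ardent, so Ingrid controls Ardent.
Thornfield and Ingrid together hold 60% + 20% = 80% of Nordquist, so Ingrid controls Nordquist.
No other company's threshold is met.
Ingrid controls 6 companies.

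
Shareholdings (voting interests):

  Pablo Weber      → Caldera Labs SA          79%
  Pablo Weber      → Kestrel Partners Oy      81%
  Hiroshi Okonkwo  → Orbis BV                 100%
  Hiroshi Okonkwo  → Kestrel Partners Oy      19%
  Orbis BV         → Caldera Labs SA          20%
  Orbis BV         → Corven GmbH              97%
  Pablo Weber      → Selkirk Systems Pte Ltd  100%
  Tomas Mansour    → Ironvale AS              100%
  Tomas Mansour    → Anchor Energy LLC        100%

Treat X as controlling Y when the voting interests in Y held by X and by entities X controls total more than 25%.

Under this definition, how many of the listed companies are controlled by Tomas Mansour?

2

Tomas holds 100% of Anchor, so Tomas controls Anchor.
Tomas holds 100% of Ironvale, so Tomas controls Ironvale.
No other company's threshold is met.
Tomas controls 2 companies.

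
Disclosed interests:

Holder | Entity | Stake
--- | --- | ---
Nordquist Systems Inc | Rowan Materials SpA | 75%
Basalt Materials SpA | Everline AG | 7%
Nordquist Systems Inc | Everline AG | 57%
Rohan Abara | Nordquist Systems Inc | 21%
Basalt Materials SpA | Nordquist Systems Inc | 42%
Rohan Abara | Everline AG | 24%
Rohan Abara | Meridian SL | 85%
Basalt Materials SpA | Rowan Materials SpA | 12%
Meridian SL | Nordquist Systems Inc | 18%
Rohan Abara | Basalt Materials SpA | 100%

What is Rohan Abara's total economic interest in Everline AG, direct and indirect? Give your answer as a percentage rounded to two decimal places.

Rohan reaches Everline along 5 paths.
Via Basalt → Nordquist: 100% × 42% × 57% = 23.94%.
Via Nordquist: 21% × 57% = 11.97%.
Via Meridian → Nordquist: 85% × 18% × 57% = 8.721%.
Direct stake: 24% = 24%.
Via Basalt: 100% × 7% = 7%.
Total: 23.94% + 11.97% + 8.721% + 24% + 7% = 75.631%.
Rounded: 75.63%.

75.63%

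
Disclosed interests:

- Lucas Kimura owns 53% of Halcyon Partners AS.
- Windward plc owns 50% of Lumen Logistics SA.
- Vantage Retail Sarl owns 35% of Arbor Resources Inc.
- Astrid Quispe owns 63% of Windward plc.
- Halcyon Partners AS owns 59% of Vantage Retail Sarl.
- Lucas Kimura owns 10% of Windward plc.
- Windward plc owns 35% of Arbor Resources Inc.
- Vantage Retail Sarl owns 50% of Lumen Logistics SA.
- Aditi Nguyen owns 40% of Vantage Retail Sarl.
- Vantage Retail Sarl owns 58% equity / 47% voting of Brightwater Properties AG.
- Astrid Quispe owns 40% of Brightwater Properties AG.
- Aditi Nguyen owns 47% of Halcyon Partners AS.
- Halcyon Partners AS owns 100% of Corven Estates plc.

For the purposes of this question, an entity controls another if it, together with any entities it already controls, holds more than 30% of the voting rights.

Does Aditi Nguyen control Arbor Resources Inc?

Yes

Aditi holds 47% of Halcyon, so Aditi controls Halcyon.
Halcyon and Aditi together hold 59% + 40% = 99% of Vantage, so Aditi controls Vantage.
Vantage holds 35% of Arbor, so Aditi controls Arbor.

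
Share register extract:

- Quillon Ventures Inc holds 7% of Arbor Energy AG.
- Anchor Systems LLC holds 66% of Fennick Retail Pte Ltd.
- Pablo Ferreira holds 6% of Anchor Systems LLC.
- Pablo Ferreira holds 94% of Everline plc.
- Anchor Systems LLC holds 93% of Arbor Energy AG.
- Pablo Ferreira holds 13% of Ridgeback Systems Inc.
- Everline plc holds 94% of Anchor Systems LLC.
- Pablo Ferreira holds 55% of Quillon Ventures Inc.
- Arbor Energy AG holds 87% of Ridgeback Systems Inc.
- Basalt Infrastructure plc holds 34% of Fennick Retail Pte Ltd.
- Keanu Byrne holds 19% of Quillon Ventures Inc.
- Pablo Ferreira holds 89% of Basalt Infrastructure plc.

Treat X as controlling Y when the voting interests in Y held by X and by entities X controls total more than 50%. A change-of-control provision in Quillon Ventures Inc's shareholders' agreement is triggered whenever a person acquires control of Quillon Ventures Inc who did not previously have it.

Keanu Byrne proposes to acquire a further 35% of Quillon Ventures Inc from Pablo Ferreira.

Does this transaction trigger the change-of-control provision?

The purchase adds only to Keanu's holdings (Pablo's stake shrinks), so Keanu is the only person who could newly come to control Quillon.
Keanu's largest direct stake is 19% in Quillon, which does not meet the threshold, so Keanu controls no company.
In Quillon, Keanu's side holds only 19%, not > 50%.
So before the transaction, Keanu does not control Quillon.
After the purchase, Keanu's direct stake in Quillon rises to 19% + 35% = 54%, and Pablo's stake falls to 20%.
Keanu holds 54% of Quillon, so Keanu controls Quillon.
Keanu did not control Quillon before and does after, so the clause is triggered.

Yes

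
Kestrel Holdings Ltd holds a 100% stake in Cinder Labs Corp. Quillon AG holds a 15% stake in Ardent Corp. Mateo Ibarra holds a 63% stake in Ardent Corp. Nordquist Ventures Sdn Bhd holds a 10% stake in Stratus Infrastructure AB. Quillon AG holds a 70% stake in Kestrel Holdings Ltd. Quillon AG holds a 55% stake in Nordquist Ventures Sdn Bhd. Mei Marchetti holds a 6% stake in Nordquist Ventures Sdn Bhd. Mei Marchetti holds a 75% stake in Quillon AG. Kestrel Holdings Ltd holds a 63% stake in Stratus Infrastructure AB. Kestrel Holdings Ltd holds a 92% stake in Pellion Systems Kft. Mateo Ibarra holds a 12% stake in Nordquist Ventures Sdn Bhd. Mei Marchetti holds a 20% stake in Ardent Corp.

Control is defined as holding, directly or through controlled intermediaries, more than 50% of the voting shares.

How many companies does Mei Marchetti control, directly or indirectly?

6

Mei holds 75% of Quillon, so Mei controls Quillon.
Quillon and Mei together hold 55% + 6% = 61% of Nordquist, so Mei controls Nordquist.
Quillon holds 70% of Kestrel, so Mei controls Kestrel.
Nordquist and Kestrel together hold 10% + 63% = 73% of Stratus, so Mei controls Stratus.
Kestrel holds 92% of Pellion, so Mei controls Pellion.
Kestrel holds 100% of Cinder, so Mei controls Cinder.
No other company's threshold is met.
Mei controls 6 companies.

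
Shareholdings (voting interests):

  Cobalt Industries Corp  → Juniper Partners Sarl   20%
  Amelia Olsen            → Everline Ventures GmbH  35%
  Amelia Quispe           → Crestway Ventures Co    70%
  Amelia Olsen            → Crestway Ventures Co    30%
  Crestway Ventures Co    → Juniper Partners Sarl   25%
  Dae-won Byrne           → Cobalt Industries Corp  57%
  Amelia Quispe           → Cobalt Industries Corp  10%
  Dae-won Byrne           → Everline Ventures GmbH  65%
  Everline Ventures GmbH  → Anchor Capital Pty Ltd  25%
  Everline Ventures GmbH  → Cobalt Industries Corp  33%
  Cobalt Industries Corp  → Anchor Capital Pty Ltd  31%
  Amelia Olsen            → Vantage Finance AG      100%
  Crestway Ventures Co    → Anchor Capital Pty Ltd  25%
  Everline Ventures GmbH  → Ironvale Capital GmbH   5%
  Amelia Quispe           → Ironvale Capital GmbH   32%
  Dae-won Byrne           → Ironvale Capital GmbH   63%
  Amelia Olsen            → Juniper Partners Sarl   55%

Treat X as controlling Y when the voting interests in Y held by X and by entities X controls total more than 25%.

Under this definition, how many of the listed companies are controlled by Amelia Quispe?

2

Amelia Quispe holds 70% of Crestway, so Amelia Quispe controls Crestway.
Amelia Quispe holds 32% of Ironvale, so Amelia Quispe controls Ironvale.
No other company's threshold is met.
Amelia Quispe controls 2 companies.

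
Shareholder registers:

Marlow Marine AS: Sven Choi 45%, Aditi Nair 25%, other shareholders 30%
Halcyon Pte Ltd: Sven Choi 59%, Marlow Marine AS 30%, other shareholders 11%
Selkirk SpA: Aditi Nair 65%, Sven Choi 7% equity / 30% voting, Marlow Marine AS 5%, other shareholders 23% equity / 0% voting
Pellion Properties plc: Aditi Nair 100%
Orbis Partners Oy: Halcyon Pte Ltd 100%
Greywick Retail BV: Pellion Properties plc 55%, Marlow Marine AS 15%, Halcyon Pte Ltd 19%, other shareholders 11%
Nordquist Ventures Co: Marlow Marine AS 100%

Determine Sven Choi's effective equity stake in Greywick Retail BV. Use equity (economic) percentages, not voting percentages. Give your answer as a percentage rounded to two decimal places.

20.53%

Sven reaches Greywick along 3 paths.
Via Marlow: 45% × 15% = 6.75%.
Via Halcyon: 59% × 19% = 11.21%.
Via Marlow → Halcyon: 45% × 30% × 19% = 2.565%.
Total: 6.75% + 11.21% + 2.565% = 20.525%.
Rounded: 20.53%.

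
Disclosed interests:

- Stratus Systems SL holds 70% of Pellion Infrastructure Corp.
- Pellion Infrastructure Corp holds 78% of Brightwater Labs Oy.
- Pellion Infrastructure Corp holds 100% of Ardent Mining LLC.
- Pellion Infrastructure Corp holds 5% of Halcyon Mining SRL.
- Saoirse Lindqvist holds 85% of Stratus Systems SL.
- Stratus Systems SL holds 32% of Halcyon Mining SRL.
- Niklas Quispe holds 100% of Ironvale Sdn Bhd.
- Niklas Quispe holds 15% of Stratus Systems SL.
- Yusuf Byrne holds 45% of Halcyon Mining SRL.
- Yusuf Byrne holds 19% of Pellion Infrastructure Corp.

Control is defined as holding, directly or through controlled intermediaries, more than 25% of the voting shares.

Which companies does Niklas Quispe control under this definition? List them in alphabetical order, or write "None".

Niklas holds 100% of Ironvale, so Niklas controls Ironvale.
No other company's threshold is met.

Ironvale Sdn Bhd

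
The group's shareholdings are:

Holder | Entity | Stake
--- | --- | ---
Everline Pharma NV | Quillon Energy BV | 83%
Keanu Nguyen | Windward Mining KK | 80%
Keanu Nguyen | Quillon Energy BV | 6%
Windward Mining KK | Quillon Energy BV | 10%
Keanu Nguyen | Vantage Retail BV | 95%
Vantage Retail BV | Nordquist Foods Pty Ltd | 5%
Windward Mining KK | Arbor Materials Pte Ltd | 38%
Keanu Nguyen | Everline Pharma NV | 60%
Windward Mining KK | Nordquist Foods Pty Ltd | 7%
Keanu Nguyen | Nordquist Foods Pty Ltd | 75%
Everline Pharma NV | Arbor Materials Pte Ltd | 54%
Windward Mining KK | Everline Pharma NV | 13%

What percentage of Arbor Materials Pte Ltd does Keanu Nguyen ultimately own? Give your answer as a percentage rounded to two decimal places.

Keanu reaches Arbor along 3 paths.
Via Windward: 80% × 38% = 30.4%.
Via Windward → Everline: 80% × 13% × 54% = 5.616%.
Via Everline: 60% × 54% = 32.4%.
Total: 30.4% + 5.616% + 32.4% = 68.416%.
Rounded: 68.42%.

68.42%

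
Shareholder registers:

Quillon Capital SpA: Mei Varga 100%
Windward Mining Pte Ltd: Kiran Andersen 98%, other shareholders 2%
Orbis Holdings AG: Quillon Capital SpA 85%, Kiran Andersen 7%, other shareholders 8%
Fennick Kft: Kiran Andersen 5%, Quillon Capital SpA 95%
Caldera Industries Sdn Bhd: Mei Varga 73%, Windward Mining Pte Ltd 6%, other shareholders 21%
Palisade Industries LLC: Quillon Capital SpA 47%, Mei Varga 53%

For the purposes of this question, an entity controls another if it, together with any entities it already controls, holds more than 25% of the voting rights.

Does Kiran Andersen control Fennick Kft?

No

Kiran holds 98% of Windward, so Kiran controls Windward.
In Fennick, Kiran's side holds only 5%, not > 25%.
So Kiran does not control Fennick.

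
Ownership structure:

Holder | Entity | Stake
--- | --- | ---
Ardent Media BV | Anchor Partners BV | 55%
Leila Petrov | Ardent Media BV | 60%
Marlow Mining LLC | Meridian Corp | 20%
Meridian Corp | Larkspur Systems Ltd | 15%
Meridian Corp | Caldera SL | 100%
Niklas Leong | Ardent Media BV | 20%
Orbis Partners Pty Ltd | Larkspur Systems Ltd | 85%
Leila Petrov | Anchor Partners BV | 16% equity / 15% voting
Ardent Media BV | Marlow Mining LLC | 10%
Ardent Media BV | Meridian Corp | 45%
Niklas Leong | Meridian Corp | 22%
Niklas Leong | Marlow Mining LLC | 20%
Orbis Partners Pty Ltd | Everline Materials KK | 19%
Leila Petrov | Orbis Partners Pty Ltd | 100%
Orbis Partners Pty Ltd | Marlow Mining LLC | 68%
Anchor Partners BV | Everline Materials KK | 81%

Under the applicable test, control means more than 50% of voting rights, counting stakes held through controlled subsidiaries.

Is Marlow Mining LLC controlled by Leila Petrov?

Leila holds 60% of Ardent, so Leila controls Ardent.
Leila holds 100% of Orbis, so Leila controls Orbis.
Ardent and Orbis together hold 10% + 68% = 78% of Marlow, so Leila controls Marlow.

Yes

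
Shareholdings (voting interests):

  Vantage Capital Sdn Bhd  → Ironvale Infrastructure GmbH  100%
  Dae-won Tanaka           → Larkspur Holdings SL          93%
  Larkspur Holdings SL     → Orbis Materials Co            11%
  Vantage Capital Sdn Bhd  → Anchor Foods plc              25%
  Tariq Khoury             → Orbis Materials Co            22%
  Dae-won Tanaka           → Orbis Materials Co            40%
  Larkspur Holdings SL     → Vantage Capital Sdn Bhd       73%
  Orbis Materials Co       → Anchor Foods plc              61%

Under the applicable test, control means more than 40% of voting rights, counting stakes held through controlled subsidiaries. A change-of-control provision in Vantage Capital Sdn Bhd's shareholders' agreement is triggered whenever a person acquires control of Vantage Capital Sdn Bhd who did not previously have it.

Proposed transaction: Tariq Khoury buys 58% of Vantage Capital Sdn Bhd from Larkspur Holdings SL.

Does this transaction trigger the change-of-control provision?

Yes

The purchase adds only to Tariq's holdings (Larkspur's stake shrinks), so Tariq is the only person who could newly come to control Vantage.
Tariq's largest direct stake is 22% in Orbis, which does not meet the threshold, so Tariq controls no company.
Neither Tariq nor any entity Tariq controls holds any voting interest in Vantage.
So before the transaction, Tariq does not control Vantage.
After the purchase, Tariq holds 58% of Vantage directly, and Larkspur's stake falls to 15%.
Tariq holds 58% of Vantage, so Tariq controls Vantage.
Tariq did not control Vantage before and does after, so the clause is triggered.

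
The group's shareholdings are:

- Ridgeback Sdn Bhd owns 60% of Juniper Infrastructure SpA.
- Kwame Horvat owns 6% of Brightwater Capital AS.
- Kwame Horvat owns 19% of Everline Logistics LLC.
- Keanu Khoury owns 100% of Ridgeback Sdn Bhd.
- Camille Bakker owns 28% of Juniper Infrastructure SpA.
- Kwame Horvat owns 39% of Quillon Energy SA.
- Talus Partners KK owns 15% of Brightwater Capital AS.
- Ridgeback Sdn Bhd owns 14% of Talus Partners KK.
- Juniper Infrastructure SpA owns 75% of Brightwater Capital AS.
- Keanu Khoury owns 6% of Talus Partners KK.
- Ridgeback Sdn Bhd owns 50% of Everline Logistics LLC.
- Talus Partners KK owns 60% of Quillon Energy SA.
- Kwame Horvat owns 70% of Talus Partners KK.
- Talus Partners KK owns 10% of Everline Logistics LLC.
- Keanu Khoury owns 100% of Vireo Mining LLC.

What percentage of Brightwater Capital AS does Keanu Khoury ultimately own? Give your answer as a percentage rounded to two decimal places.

Keanu reaches Brightwater along 3 paths.
Via Ridgeback → Juniper: 100% × 60% × 75% = 45%.
Via Ridgeback → Talus: 100% × 14% × 15% = 2.1%.
Via Talus: 6% × 15% = 0.9%.
Total: 45% + 2.1% + 0.9% = 48%.
Rounded: 48.00%.

48.00%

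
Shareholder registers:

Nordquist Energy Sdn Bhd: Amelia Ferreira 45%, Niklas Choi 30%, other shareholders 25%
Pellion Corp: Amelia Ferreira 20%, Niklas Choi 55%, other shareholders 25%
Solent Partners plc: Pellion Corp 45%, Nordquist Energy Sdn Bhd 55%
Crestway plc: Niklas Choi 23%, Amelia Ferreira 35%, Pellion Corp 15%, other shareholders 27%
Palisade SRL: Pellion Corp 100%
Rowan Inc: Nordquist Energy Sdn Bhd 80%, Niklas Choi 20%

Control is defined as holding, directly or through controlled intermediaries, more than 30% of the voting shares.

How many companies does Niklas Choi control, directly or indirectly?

Niklas holds 55% of Pellion, so Niklas controls Pellion.
Pellion holds 45% of Solent, so Niklas controls Solent.
Niklas and Pellion together hold 23% + 15% = 38% of Crestway, so Niklas controls Crestway.
Pellion holds 100% of Palisade, so Niklas controls Palisade.
No other company's threshold is met.
Niklas controls 4 companies.

4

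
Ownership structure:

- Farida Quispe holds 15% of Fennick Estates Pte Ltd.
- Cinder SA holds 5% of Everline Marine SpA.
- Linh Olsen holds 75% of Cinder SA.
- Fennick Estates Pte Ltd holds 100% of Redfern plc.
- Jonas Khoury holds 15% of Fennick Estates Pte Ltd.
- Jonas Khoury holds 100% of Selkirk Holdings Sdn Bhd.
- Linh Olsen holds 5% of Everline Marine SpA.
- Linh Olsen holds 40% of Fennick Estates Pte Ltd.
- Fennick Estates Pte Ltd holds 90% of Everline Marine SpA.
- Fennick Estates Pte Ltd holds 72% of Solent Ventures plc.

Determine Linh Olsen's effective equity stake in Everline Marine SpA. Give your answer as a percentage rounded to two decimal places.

44.75%

Linh reaches Everline along 3 paths.
Via Cinder: 75% × 5% = 3.75%.
Direct stake: 5% = 5%.
Via Fennick: 40% × 90% = 36%.
Total: 3.75% + 5% + 36% = 44.75%.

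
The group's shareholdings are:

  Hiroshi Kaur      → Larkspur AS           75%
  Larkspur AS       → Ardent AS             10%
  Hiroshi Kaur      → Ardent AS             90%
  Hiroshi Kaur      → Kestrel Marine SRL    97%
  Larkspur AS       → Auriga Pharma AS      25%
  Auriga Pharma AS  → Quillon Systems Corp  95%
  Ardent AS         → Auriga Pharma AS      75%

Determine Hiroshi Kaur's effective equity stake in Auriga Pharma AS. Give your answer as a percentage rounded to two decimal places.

91.88%

Hiroshi reaches Auriga along 3 paths.
Via Larkspur → Ardent: 75% × 10% × 75% = 5.625%.
Via Ardent: 90% × 75% = 67.5%.
Via Larkspur: 75% × 25% = 18.75%.
Total: 5.625% + 67.5% + 18.75% = 91.875%.
Rounded: 91.88%.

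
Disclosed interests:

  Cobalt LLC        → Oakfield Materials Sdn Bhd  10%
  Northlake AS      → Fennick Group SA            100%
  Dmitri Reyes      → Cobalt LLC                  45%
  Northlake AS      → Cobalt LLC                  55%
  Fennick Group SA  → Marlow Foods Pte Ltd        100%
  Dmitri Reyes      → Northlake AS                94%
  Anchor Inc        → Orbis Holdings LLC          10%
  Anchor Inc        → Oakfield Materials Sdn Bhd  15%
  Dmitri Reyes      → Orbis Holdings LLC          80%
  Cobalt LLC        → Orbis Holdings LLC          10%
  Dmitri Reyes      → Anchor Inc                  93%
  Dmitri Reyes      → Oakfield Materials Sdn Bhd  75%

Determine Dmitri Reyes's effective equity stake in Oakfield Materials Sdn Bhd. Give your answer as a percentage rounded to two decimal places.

Dmitri reaches Oakfield along 4 paths.
Via Northlake → Cobalt: 94% × 55% × 10% = 5.17%.
Via Cobalt: 45% × 10% = 4.5%.
Via Anchor: 93% × 15% = 13.95%.
Direct stake: 75% = 75%.
Total: 5.17% + 4.5% + 13.95% + 75% = 98.62%.

98.62%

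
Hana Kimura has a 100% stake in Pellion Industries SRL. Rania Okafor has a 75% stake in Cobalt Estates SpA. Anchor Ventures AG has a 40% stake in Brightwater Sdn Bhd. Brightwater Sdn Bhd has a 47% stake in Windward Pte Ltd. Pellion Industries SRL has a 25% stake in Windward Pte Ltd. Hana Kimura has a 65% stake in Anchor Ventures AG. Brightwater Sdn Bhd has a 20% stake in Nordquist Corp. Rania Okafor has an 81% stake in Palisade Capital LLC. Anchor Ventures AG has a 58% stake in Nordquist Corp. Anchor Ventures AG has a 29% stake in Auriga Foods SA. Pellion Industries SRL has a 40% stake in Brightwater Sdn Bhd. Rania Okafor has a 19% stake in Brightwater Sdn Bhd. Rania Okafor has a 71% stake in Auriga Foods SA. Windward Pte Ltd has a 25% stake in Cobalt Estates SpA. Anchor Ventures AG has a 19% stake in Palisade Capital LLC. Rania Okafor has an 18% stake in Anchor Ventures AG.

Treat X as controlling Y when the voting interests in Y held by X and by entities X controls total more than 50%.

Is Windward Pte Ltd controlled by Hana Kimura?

Hana holds 100% of Pellion, so Hana controls Pellion.
Hana holds 65% of Anchor, so Hana controls Anchor.
Anchor and Pellion together hold 40% + 40% = 80% of Brightwater, so Hana controls Brightwater.
Brightwater and Pellion together hold 47% + 25% = 72% of Windward, so Hana controls Windward.

Yes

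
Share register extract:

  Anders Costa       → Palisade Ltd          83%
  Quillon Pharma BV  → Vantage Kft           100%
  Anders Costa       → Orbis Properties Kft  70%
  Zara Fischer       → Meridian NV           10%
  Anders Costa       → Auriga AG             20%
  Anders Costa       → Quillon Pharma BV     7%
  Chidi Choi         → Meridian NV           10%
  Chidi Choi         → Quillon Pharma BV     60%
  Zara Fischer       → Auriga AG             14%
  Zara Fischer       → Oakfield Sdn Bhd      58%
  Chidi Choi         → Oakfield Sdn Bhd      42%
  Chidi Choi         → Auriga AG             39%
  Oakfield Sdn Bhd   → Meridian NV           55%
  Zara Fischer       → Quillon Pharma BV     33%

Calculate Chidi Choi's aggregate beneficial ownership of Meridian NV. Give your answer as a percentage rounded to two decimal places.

Chidi reaches Meridian along 2 paths.
Direct stake: 10% = 10%.
Via Oakfield: 42% × 55% = 23.1%.
Total: 10% + 23.1% = 33.1%.
Rounded: 33.10%.

33.10%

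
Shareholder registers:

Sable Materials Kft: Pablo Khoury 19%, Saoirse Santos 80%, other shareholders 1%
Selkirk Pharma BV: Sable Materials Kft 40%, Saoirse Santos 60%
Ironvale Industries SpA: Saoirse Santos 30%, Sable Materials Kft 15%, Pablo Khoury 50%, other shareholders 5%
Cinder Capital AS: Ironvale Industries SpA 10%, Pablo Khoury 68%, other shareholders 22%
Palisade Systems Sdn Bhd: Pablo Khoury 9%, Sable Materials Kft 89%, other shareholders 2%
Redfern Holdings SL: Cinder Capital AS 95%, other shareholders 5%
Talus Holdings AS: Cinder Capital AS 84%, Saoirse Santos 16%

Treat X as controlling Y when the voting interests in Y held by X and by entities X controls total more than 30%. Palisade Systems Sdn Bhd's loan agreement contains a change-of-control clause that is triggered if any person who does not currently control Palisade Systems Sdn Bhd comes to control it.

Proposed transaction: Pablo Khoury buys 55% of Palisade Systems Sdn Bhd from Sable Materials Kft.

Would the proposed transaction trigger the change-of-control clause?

Yes

The purchase adds only to Pablo's holdings (Sable's stake shrinks), so Pablo is the only person who could newly come to control Palisade.
Pablo holds 50% of Ironvale, so Pablo controls Ironvale.
Ironvale and Pablo together hold 10% + 68% = 78% of Cinder, so Pablo controls Cinder.
Cinder holds 95% of Redfern, so Pablo controls Redfern.
Cinder holds 84% of Talus, so Pablo controls Talus.
In Palisade, Pablo's side holds only 9%, not > 30%.
So before the transaction, Pablo does not control Palisade.
After the purchase, Pablo's direct stake in Palisade rises to 9% + 55% = 64%, and Sable's stake falls to 34%.
Pablo holds 64% of Palisade, so Pablo controls Palisade.
Pablo did not control Palisade before and does after, so the clause is triggered.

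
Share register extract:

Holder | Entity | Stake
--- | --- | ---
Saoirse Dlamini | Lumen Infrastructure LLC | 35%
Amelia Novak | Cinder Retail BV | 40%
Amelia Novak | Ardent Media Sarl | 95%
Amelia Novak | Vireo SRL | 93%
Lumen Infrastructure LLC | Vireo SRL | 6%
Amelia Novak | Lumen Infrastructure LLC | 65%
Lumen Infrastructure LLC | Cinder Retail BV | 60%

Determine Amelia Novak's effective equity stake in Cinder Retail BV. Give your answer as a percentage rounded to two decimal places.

Amelia reaches Cinder along 2 paths.
Via Lumen: 65% × 60% = 39%.
Direct stake: 40% = 40%.
Total: 39% + 40% = 79%.
Rounded: 79.00%.

79.00%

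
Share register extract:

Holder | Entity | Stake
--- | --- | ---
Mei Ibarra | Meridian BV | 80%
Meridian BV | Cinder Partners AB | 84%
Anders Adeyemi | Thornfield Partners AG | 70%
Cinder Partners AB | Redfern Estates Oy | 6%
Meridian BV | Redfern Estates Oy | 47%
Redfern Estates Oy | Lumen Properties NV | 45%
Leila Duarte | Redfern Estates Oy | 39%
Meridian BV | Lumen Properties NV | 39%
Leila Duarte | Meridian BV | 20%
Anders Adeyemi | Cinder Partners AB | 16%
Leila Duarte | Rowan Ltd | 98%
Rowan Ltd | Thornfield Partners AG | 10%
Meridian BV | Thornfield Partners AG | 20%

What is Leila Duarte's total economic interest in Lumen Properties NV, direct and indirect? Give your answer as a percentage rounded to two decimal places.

Leila reaches Lumen along 4 paths.
Via Meridian → Redfern: 20% × 47% × 45% = 4.23%.
Via Meridian → Cinder → Redfern: 20% × 84% × 6% × 45% = 0.4536%.
Via Redfern: 39% × 45% = 17.55%.
Via Meridian: 20% × 39% = 7.8%.
Total: 4.23% + 0.4536% + 17.55% + 7.8% = 30.0336%.
Rounded: 30.03%.

30.03%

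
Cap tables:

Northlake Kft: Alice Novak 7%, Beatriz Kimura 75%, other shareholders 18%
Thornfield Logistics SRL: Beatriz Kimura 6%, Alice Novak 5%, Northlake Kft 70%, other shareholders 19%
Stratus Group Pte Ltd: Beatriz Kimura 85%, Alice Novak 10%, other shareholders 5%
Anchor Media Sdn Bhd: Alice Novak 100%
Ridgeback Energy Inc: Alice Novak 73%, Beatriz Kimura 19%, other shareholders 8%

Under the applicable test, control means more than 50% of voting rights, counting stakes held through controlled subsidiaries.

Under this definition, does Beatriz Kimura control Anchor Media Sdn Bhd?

No

Beatriz holds 75% of Northlake, so Beatriz controls Northlake.
Beatriz and Northlake together hold 6% + 70% = 76% of Thornfield, so Beatriz controls Thornfield.
Beatriz holds 85% of Stratus, so Beatriz controls Stratus.
Neither Beatriz nor any entity Beatriz controls holds any voting interest in Anchor.
So Beatriz does not control Anchor.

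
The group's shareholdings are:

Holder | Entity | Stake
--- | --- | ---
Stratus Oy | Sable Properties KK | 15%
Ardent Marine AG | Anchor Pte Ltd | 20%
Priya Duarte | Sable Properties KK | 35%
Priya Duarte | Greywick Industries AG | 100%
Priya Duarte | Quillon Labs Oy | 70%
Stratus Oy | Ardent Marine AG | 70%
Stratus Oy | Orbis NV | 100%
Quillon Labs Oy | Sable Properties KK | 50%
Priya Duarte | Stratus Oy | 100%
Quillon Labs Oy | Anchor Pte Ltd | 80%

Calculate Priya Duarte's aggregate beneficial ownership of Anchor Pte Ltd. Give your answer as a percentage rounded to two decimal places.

70.00%

Priya reaches Anchor along 2 paths.
Via Stratus → Ardent: 100% × 70% × 20% = 14%.
Via Quillon: 70% × 80% = 56%.
Total: 14% + 56% = 70%.
Rounded: 70.00%.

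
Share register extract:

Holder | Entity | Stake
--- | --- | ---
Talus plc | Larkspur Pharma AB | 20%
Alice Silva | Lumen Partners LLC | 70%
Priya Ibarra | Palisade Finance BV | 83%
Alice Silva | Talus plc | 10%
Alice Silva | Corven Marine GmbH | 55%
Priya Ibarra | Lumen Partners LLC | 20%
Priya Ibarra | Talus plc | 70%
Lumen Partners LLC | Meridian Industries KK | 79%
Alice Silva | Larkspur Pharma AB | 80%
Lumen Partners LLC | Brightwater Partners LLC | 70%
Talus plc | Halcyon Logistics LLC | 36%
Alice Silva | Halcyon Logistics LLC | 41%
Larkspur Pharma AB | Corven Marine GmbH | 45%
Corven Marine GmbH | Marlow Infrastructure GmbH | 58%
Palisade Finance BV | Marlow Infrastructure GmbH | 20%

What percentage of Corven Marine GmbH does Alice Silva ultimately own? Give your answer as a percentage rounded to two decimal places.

Alice reaches Corven along 3 paths.
Via Larkspur: 80% × 45% = 36%.
Via Talus → Larkspur: 10% × 20% × 45% = 0.9%.
Direct stake: 55% = 55%.
Total: 36% + 0.9% + 55% = 91.9%.
Rounded: 91.90%.

91.90%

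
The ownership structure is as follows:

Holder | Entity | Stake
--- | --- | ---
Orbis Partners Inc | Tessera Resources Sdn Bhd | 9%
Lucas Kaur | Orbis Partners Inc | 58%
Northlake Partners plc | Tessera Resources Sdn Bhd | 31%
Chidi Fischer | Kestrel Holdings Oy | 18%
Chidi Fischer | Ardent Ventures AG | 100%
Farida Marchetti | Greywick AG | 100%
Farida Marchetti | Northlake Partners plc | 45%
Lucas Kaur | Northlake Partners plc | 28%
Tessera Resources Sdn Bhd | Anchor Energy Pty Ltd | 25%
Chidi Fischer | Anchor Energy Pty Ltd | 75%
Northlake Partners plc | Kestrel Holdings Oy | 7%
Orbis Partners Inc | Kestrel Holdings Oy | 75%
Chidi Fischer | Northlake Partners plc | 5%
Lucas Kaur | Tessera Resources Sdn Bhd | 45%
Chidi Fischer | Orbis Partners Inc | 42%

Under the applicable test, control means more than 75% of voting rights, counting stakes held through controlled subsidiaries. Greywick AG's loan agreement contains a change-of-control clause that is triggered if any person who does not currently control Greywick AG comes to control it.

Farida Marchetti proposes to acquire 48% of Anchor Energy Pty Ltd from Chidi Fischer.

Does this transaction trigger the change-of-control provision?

No

The purchase adds only to Farida's holdings (Chidi's stake shrinks), so Farida is the only person who could newly come to control Greywick.
Farida holds 100% of Greywick, so Farida controls Greywick.
So Farida already controls Greywick before the transaction.
After the purchase, Farida holds 48% of Anchor directly, and Chidi's stake falls to 27%.
Farida controlled Greywick already, so this is not a new person acquiring control; every other person's position is unchanged or reduced.
No new person acquires control, so the clause is not triggered.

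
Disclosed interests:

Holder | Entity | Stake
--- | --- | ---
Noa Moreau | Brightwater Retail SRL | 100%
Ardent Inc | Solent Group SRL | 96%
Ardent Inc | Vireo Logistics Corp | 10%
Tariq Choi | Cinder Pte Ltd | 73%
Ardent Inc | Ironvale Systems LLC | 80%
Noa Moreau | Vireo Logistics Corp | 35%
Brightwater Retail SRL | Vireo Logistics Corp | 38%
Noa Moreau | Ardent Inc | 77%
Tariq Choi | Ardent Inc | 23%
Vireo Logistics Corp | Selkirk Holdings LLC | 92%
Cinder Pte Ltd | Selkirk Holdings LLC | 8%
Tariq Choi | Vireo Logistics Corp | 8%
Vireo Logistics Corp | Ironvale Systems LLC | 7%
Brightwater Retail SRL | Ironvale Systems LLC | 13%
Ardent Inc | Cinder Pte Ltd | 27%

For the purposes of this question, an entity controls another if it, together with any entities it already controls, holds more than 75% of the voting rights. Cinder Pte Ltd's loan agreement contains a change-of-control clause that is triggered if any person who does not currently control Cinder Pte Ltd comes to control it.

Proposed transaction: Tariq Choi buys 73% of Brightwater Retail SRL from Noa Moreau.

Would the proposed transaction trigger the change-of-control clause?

No

The purchase adds only to Tariq's holdings (Noa's stake shrinks), so Tariq is the only person who could newly come to control Cinder.
Tariq's largest direct stake is 73% in Cinder, which does not meet the threshold, so Tariq controls no company.
In Cinder, Tariq's side holds only 73%, not > 75%.
So before the transaction, Tariq does not control Cinder.
After the purchase, Tariq holds 73% of Brightwater directly, and Noa's stake falls to 27%.
Tariq's side now holds 73% of Brightwater, not > 75%, so Tariq still does not control Brightwater.
After the transaction, Tariq's side holds 73% of Cinder, not > 75%, so Tariq still does not control Cinder.
No new person acquires control, so the clause is not triggered.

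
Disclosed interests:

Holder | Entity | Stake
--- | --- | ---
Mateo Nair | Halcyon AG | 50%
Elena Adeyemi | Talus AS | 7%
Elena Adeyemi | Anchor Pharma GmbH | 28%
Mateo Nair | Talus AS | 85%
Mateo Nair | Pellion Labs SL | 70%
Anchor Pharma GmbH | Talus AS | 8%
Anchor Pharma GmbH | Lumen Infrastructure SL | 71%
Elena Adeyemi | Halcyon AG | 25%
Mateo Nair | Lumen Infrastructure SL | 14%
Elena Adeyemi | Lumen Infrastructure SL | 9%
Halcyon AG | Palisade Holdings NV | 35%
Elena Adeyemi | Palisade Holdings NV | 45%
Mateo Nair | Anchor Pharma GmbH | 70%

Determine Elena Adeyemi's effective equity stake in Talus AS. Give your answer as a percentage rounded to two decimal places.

Elena reaches Talus along 2 paths.
Direct stake: 7% = 7%.
Via Anchor: 28% × 8% = 2.24%.
Total: 7% + 2.24% = 9.24%.

9.24%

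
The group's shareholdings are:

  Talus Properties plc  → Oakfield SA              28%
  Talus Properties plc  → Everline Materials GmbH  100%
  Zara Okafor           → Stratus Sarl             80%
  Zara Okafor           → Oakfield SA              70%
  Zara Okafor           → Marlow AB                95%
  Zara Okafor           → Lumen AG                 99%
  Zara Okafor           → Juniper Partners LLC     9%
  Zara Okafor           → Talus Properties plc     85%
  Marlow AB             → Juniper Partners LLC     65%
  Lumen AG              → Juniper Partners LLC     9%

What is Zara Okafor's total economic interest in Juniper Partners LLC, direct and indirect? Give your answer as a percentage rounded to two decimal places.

Zara reaches Juniper along 3 paths.
Direct stake: 9% = 9%.
Via Marlow: 95% × 65% = 61.75%.
Via Lumen: 99% × 9% = 8.91%.
Total: 9% + 61.75% + 8.91% = 79.66%.

79.66%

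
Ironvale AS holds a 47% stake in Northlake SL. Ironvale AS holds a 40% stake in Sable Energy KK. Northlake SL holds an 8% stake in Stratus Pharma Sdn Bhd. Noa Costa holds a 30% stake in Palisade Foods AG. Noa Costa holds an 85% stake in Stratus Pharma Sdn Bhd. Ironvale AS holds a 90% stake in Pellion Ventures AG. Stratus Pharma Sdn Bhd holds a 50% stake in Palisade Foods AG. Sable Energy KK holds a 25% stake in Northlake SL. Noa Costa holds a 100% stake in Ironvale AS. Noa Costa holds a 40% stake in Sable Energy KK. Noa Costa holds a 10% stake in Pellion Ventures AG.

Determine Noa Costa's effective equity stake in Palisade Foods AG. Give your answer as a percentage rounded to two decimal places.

Noa reaches Palisade along 5 paths.
Via Stratus: 85% × 50% = 42.5%.
Via Ironvale → Northlake → Stratus: 100% × 47% × 8% × 50% = 1.88%.
Via Sable → Northlake → Stratus: 40% × 25% × 8% × 50% = 0.4%.
Via Ironvale → Sable → Northlake → Stratus: 100% × 40% × 25% × 8% × 50% = 0.4%.
Direct stake: 30% = 30%.
Total: 42.5% + 1.88% + 0.4% + 0.4% + 30% = 75.18%.

75.18%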